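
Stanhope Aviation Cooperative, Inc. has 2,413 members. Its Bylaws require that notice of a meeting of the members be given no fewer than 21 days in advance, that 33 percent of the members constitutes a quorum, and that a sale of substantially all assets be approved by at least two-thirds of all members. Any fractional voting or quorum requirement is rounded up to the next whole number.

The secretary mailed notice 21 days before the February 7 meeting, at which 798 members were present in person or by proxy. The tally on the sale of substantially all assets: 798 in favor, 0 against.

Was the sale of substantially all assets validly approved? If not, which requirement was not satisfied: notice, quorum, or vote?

Notice: 21 days given; 21 required. Satisfied.
Quorum: 33% of 2,413 = 796.29, rounded up to 797; 798 present. Satisfied.
Vote: requires two-thirds of all members (2,413); 2/3 of 2413 = 1608.67, rounded up to 1609, so 1,609 needed; 798 in favor. Not satisfied.

Invalid — vote requirement not satisfied.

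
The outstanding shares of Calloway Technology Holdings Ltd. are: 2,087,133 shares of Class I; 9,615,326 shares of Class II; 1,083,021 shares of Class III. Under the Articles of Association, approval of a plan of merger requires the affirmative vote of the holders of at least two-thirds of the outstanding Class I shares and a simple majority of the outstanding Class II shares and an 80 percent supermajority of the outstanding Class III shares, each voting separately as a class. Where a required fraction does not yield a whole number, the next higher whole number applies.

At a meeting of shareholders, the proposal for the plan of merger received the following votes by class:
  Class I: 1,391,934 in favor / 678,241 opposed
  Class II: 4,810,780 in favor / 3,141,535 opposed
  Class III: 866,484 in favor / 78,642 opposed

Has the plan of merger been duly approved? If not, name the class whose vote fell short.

Class I: 2/3 of 2087133 = 1391422; 1,391,422 required, 1,391,934 in favor — approved.
Class II: a majority of 9615326 is 4807664; 4,807,664 required, 4,810,780 in favor — approved.
Class III: 4/5 of 1083021 = 866416.80, rounded up to 866417; 866,417 required, 866,484 in favor — approved.

Approved — every class gave the required vote.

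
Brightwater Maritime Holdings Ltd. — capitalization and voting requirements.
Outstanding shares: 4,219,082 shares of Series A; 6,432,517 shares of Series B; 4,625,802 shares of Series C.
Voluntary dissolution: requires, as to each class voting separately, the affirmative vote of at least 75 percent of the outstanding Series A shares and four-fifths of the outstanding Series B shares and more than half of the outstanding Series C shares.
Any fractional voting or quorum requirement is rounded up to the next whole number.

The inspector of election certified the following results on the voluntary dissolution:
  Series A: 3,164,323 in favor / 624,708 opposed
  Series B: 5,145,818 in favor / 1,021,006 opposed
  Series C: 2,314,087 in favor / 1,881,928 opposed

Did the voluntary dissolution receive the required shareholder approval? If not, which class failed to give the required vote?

Series A: 3/4 of 4219082 = 3164311.50, rounded up to 3164312; 3,164,312 required, 3,164,323 in favor — approved.
Series B: 4/5 of 6432517 = 5146013.60, rounded up to 5146014; 5,146,014 required, 5,145,818 in favor — not approved.
Series C: a majority of 4625802 is 2312902; 2,312,902 required, 2,314,087 in favor — approved.

Not approved — the Series B shares did not give the required vote.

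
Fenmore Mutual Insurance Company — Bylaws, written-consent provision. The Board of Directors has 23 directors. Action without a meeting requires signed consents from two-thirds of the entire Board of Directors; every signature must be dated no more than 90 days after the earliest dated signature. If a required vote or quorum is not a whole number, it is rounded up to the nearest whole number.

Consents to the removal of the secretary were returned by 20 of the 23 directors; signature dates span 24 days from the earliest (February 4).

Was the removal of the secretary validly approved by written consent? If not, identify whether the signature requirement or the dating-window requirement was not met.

Effective — both the signature and dating-window requirements are satisfied.

Signatures required: two-thirds of 23 — 2/3 of 23 = 15.33, rounded up to 16, so 16 needed; 20 signed. Sufficient.
Dating window: the latest signature is 24 days after the earliest; the limit is 90 days. Within the window.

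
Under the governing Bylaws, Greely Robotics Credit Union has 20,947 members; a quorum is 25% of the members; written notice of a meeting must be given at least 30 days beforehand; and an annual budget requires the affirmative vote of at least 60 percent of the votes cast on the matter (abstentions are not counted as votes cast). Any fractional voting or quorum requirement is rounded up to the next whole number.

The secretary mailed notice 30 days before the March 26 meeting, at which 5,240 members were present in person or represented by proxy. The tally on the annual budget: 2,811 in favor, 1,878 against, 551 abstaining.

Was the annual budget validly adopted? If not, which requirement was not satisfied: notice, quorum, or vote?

Invalid — vote requirement not satisfied.

Notice: 30 days given; 30 required. Satisfied.
Quorum: 25% of 20,947 = 5,236.75, rounded up to 5,237; 5,240 present. Satisfied.
Vote: requires three-fifths of the votes cast (5,240 − 551 abstaining = 4,689); 3/5 of 4689 = 2813.40, rounded up to 2814, so 2,814 needed; 2,811 in favor. Not satisfied.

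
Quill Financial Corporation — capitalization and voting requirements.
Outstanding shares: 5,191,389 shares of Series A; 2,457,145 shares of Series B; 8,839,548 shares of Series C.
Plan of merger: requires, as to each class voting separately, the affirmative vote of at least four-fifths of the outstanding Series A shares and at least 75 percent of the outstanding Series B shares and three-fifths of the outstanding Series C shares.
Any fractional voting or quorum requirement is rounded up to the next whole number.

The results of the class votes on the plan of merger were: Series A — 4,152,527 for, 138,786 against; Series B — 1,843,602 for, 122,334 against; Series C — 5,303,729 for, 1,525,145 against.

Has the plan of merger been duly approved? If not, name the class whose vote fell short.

Series A: 4/5 of 5191389 = 4153111.20, rounded up to 4153112; 4,153,112 required, 4,152,527 in favor — not approved.
Series B: 3/4 of 2457145 = 1842858.75, rounded up to 1842859; 1,842,859 required, 1,843,602 in favor — approved.
Series C: 3/5 of 8839548 = 5303728.80, rounded up to 5303729; 5,303,729 required, 5,303,729 in favor — approved.

Not approved — the Series A shares did not give the required vote.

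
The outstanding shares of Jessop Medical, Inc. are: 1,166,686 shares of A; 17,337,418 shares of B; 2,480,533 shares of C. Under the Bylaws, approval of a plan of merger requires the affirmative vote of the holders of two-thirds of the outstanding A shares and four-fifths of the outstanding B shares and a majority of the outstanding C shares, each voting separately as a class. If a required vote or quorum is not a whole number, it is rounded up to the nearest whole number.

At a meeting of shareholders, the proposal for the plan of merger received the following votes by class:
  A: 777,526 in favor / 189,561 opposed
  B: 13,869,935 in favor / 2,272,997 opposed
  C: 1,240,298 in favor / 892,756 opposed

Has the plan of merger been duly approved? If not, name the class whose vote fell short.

Not approved — the A shares did not give the required vote.

A: 2/3 of 1166686 = 777790.67, rounded up to 777791; 777,791 required, 777,526 in favor — not approved.
B: 4/5 of 17337418 = 13869934.40, rounded up to 13869935; 13,869,935 required, 13,869,935 in favor — approved.
C: a majority of 2480533 is 1240267; 1,240,267 required, 1,240,298 in favor — approved.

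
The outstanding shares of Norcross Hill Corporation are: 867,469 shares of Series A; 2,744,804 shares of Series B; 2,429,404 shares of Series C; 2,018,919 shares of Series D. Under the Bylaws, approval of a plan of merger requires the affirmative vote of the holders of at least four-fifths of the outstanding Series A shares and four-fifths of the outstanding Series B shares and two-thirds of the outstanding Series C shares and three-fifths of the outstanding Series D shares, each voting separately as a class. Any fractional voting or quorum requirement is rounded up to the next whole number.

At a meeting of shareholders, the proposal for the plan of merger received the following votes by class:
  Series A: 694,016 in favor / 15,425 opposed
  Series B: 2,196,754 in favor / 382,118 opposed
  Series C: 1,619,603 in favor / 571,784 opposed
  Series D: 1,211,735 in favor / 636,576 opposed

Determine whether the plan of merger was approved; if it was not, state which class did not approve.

Series A: 4/5 of 867469 = 693975.20, rounded up to 693976; 693,976 required, 694,016 in favor — approved.
Series B: 4/5 of 2744804 = 2195843.20, rounded up to 2195844; 2,195,844 required, 2,196,754 in favor — approved.
Series C: 2/3 of 2429404 = 1619602.67, rounded up to 1619603; 1,619,603 required, 1,619,603 in favor — approved.
Series D: 3/5 of 2018919 = 1211351.40, rounded up to 1211352; 1,211,352 required, 1,211,735 in favor — approved.

Approved — every class gave the required vote.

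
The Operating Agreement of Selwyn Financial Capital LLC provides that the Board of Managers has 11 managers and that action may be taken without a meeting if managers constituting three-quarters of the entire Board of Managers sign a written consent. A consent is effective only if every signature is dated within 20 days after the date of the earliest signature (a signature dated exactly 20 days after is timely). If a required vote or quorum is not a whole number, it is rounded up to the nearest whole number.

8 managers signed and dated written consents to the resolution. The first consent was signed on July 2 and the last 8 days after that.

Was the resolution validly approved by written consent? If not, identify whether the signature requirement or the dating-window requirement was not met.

Not effective — insufficient signatures.

Signatures required: three-quarters of 11 — 3/4 of 11 = 8.25, rounded up to 9, so 9 needed; 8 signed. Insufficient.
Dating window: the latest signature is 8 days after the earliest; the limit is 20 days. Within the window.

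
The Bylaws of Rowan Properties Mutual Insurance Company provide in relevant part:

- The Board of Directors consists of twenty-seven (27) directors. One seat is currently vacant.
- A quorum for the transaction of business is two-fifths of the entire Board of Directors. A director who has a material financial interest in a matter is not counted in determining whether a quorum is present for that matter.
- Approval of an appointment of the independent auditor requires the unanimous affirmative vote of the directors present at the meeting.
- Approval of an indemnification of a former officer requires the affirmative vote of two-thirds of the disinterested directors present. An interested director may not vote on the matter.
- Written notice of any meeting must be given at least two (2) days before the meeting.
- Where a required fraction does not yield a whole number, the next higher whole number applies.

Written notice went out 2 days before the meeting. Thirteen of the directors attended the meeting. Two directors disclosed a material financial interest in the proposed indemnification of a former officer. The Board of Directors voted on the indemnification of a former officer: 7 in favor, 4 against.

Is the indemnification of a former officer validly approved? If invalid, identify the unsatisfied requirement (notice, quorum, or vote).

Invalid — vote requirement not satisfied.

Notice: 2 days given; 2 required (2 ≥ 2). Satisfied.
Quorum: 13 present, but the 2 interested directors do not count, leaving 11. Quorum is 11. Satisfied.
Vote: the indemnification of a former officer requires two-thirds of the disinterested directors present (13 − 2 = 11). 2/3 of 11 = 7.33, rounded up to 8, so 8 affirmative votes are needed; 7 voted in favor. Not satisfied.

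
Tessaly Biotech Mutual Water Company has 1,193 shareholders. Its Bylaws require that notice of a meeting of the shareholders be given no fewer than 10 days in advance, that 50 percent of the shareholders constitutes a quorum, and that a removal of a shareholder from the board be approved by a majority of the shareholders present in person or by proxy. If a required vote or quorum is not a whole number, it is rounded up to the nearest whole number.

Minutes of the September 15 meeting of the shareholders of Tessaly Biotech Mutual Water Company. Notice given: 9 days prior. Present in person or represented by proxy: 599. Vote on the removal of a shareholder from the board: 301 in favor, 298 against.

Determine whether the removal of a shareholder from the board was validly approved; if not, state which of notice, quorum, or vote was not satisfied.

Notice: 9 days given; 10 required. Not satisfied.
Quorum: 50% of 1,193 = 596.50, rounded up to 597; 599 present. Satisfied.
Vote: requires a majority of those present (599); a majority of 599 is 300, so 300 needed; 301 in favor. Satisfied.

Invalid — notice requirement not satisfied.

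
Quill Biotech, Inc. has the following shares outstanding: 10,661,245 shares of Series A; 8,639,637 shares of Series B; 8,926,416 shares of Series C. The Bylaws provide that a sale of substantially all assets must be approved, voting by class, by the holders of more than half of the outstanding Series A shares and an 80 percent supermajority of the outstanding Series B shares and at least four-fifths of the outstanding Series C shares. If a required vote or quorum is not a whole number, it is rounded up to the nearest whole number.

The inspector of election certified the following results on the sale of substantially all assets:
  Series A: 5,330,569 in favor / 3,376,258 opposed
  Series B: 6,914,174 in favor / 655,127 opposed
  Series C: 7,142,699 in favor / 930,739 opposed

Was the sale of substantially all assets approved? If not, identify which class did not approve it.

Not approved — the Series A shares did not give the required vote.

Series A: a majority of 10661245 is 5330623; 5,330,623 required, 5,330,569 in favor — not approved.
Series B: 4/5 of 8639637 = 6911709.60, rounded up to 6911710; 6,911,710 required, 6,914,174 in favor — approved.
Series C: 4/5 of 8926416 = 7141132.80, rounded up to 7141133; 7,141,133 required, 7,142,699 in favor — approved.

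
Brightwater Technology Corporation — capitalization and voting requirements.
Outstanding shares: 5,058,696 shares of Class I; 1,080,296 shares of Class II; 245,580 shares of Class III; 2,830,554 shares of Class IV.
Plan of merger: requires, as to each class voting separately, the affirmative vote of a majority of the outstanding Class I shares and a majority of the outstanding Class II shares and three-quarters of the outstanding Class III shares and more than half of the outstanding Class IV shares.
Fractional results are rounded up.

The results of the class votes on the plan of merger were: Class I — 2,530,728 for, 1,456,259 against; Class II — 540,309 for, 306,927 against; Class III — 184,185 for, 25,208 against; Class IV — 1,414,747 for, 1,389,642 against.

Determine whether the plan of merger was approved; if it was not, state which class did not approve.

Class I: a majority of 5058696 is 2529349; 2,529,349 required, 2,530,728 in favor — approved.
Class II: a majority of 1080296 is 540149; 540,149 required, 540,309 in favor — approved.
Class III: 3/4 of 245580 = 184185; 184,185 required, 184,185 in favor — approved.
Class IV: a majority of 2830554 is 1415278; 1,415,278 required, 1,414,747 in favor — not approved.

Not approved — the Class IV shares did not give the required vote.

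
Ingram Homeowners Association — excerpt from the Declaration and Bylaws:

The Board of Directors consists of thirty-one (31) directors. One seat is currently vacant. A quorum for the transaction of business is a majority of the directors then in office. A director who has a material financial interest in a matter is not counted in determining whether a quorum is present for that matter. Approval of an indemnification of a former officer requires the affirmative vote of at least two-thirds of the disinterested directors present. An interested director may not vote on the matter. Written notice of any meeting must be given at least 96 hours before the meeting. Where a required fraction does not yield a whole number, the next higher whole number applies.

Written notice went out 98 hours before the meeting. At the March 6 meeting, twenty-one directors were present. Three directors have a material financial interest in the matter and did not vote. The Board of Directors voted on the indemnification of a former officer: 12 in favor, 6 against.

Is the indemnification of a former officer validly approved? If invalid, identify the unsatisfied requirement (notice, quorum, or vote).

Valid — all requirements satisfied.

Notice: 98 hours given; 96 required (98 ≥ 96). Satisfied.
Quorum: 21 present, but the 3 interested directors do not count, leaving 18. Quorum is 16. Satisfied.
Vote: the indemnification of a former officer requires two-thirds of the disinterested directors present (21 − 3 = 18). 2/3 of 18 = 12, so 12 affirmative votes are needed; 12 voted in favor. Satisfied.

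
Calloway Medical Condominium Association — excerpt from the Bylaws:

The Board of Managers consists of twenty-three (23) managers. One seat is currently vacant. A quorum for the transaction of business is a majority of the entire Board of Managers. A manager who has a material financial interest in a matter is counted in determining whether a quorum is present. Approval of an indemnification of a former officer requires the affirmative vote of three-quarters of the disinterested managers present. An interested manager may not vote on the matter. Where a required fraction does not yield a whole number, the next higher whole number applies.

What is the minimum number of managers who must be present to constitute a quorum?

12

A majority of 23 is 12.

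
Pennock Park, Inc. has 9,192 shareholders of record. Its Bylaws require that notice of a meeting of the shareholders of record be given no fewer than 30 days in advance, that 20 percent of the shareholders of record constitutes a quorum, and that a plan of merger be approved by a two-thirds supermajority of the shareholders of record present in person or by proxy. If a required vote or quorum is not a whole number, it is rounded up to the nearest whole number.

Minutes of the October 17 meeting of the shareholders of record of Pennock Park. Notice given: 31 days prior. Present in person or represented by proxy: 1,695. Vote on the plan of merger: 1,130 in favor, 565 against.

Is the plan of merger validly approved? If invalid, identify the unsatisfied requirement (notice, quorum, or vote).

Invalid — quorum requirement not satisfied.

Notice: 31 days given; 30 required. Satisfied.
Quorum: 20% of 9,192 = 1,838.40, rounded up to 1,839; 1,695 present. Not satisfied.
Vote: requires two-thirds of those present (1,695); 2/3 of 1695 = 1130, so 1,130 needed; 1,130 in favor. Satisfied.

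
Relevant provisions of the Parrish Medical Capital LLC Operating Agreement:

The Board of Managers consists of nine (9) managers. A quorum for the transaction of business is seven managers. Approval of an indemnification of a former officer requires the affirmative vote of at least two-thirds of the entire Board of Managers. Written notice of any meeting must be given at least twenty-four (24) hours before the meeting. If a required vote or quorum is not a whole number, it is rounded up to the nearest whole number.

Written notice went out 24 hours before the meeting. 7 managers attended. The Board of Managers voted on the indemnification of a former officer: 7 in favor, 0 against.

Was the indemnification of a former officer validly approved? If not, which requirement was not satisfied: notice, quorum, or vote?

Valid — all requirements satisfied.

Notice: 24 hours given; 24 required (24 ≥ 24). Satisfied.
Quorum: 7 present; quorum is 7. Satisfied.
Vote: the indemnification of a former officer requires two-thirds of the entire Board of Managers (9). 2/3 of 9 = 6, so 6 affirmative votes are needed; 7 voted in favor. Satisfied.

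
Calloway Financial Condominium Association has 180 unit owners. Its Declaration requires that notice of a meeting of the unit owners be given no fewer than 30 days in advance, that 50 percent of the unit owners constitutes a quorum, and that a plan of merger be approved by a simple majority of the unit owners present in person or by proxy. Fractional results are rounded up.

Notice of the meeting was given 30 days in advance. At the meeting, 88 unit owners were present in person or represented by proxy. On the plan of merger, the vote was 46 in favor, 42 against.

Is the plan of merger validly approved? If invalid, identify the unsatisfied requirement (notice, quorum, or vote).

Notice: 30 days given; 30 required. Satisfied.
Quorum: 50% of 180 = 90; 88 present. Not satisfied.
Vote: requires a majority of those present (88); a majority of 88 is 45, so 45 needed; 46 in favor. Satisfied.

Invalid — quorum requirement not satisfied.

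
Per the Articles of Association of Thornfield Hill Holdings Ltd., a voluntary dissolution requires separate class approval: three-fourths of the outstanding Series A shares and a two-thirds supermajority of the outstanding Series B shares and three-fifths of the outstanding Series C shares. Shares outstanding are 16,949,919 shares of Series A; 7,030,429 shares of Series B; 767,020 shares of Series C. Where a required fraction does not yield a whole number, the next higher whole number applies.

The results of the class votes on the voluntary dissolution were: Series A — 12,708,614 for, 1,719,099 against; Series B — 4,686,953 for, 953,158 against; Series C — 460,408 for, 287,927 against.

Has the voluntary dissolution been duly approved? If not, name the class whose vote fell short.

Series A: 3/4 of 16949919 = 12712439.25, rounded up to 12712440; 12,712,440 required, 12,708,614 in favor — not approved.
Series B: 2/3 of 7030429 = 4686952.67, rounded up to 4686953; 4,686,953 required, 4,686,953 in favor — approved.
Series C: 3/5 of 767020 = 460212; 460,212 required, 460,408 in favor — approved.

Not approved — the Series A shares did not give the required vote.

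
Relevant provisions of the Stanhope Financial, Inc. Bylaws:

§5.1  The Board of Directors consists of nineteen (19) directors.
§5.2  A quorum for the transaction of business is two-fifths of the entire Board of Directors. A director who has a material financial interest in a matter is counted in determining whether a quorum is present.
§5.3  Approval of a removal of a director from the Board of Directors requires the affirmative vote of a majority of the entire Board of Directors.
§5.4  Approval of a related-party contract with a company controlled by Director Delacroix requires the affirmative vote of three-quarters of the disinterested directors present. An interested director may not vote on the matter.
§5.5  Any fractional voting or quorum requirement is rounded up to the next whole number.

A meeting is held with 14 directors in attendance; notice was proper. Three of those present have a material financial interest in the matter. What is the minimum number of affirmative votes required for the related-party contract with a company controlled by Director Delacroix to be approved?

9

The related-party contract with a company controlled by Director Delacroix requires three-fourths of the disinterested directors present (14 − 3 = 11).
3/4 of 11 = 8.25, rounded up to 9.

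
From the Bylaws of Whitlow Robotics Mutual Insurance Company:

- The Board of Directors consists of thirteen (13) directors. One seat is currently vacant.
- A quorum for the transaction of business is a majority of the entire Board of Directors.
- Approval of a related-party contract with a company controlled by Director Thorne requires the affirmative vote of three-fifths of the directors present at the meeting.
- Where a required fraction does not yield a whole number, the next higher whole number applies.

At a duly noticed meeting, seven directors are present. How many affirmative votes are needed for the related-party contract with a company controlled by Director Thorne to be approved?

The related-party contract with a company controlled by Director Thorne requires three-fifths of the directors present (7).
3/5 of 7 = 4.20, rounded up to 5.

5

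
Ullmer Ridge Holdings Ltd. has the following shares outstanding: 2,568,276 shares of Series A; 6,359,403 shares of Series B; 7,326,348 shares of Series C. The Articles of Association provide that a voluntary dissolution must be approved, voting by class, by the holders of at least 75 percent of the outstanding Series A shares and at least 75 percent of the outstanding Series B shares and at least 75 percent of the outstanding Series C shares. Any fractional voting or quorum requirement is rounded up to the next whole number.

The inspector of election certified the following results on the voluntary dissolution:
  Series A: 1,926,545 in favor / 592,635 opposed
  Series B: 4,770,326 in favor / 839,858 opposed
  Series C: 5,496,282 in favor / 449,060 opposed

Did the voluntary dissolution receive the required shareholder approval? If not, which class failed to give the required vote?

Approved — every class gave the required vote.

Series A: 3/4 of 2568276 = 1926207; 1,926,207 required, 1,926,545 in favor — approved.
Series B: 3/4 of 6359403 = 4769552.25, rounded up to 4769553; 4,769,553 required, 4,770,326 in favor — approved.
Series C: 3/4 of 7326348 = 5494761; 5,494,761 required, 5,496,282 in favor — approved.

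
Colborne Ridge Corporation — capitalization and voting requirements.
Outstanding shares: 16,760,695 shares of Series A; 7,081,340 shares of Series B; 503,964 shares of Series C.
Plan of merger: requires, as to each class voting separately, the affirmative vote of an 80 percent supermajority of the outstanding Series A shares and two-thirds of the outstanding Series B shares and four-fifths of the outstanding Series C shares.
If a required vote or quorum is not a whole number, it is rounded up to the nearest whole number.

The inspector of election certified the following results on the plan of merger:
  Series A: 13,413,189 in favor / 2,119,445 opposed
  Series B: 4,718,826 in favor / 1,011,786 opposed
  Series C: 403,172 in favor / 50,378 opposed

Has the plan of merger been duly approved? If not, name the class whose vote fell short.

Series A: 4/5 of 16760695 = 13408556; 13,408,556 required, 13,413,189 in favor — approved.
Series B: 2/3 of 7081340 = 4720893.33, rounded up to 4720894; 4,720,894 required, 4,718,826 in favor — not approved.
Series C: 4/5 of 503964 = 403171.20, rounded up to 403172; 403,172 required, 403,172 in favor — approved.

Not approved — the Series B shares did not give the required vote.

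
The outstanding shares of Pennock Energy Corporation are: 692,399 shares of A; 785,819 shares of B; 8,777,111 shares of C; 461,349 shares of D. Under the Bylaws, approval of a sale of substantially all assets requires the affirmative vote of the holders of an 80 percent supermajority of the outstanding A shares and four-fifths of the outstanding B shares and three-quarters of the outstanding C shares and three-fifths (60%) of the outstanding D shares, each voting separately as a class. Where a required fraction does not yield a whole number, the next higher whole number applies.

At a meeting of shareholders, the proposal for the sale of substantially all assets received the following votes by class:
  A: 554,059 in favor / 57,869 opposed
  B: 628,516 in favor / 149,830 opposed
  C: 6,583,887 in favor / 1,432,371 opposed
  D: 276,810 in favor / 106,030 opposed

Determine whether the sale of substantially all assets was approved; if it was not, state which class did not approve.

A: 4/5 of 692399 = 553919.20, rounded up to 553920; 553,920 required, 554,059 in favor — approved.
B: 4/5 of 785819 = 628655.20, rounded up to 628656; 628,656 required, 628,516 in favor — not approved.
C: 3/4 of 8777111 = 6582833.25, rounded up to 6582834; 6,582,834 required, 6,583,887 in favor — approved.
D: 3/5 of 461349 = 276809.40, rounded up to 276810; 276,810 required, 276,810 in favor — approved.

Not approved — the B shares did not give the required vote.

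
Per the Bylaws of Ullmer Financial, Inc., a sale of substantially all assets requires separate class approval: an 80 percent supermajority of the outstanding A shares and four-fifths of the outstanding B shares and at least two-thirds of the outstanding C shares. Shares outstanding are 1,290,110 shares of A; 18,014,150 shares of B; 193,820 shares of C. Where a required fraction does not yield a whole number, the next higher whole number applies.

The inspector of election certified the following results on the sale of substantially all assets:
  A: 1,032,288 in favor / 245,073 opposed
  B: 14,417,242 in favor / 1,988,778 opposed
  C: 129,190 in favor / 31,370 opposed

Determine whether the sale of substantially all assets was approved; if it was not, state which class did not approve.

A: 4/5 of 1290110 = 1032088; 1,032,088 required, 1,032,288 in favor — approved.
B: 4/5 of 18014150 = 14411320; 14,411,320 required, 14,417,242 in favor — approved.
C: 2/3 of 193820 = 129213.33, rounded up to 129214; 129,214 required, 129,190 in favor — not approved.

Not approved — the C shares did not give the required vote.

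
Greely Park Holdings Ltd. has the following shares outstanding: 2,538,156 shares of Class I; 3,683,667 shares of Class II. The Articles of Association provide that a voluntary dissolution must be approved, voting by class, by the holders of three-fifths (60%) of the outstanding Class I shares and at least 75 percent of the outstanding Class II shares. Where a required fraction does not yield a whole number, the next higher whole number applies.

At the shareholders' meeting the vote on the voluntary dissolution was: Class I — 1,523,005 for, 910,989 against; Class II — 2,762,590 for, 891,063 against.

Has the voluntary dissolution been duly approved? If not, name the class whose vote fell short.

Class I: 3/5 of 2538156 = 1522893.60, rounded up to 1522894; 1,522,894 required, 1,523,005 in favor — approved.
Class II: 3/4 of 3683667 = 2762750.25, rounded up to 2762751; 2,762,751 required, 2,762,590 in favor — not approved.

Not approved — the Class II shares did not give the required vote.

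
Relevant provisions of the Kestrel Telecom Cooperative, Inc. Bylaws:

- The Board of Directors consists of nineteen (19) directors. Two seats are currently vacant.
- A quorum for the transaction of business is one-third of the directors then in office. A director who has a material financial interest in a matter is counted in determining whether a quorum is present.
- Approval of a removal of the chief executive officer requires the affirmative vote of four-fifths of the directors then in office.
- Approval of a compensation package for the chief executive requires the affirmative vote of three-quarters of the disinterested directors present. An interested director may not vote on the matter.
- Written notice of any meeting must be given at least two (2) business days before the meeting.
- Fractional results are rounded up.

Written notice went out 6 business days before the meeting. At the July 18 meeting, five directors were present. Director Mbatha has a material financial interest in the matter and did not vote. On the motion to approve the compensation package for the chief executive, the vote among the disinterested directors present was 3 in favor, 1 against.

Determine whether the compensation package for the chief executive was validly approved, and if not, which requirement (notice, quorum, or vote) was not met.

Invalid — quorum requirement not satisfied.

Notice: 6 business days given; 2 required (6 ≥ 2). Satisfied.
Quorum: 5 present (interested directors count toward quorum); quorum is 6. Not satisfied.
Vote: the compensation package for the chief executive requires three-fourths of the disinterested directors present (5 − 1 = 4). 3/4 of 4 = 3, so 3 affirmative votes are needed; 3 voted in favor. Satisfied. (Moot — without a quorum no business can be validly transacted.)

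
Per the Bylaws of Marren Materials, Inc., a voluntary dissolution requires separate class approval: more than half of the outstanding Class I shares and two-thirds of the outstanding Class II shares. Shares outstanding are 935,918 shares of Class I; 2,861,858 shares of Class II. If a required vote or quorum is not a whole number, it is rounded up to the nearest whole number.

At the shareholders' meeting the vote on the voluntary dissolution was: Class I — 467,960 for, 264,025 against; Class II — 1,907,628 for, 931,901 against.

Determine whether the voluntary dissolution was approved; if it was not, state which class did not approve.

Not approved — the Class II shares did not give the required vote.

Class I: a majority of 935918 is 467960; 467,960 required, 467,960 in favor — approved.
Class II: 2/3 of 2861858 = 1907905.33, rounded up to 1907906; 1,907,906 required, 1,907,628 in favor — not approved.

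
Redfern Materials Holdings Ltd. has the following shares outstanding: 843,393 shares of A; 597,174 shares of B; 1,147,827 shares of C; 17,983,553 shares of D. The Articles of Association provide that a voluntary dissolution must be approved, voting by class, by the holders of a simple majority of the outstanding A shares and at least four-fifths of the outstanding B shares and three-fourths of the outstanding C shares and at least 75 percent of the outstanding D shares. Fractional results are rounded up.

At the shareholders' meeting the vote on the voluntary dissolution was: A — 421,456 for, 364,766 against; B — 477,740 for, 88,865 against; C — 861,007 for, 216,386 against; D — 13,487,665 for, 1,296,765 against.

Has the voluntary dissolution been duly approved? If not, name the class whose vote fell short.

Not approved — the A shares did not give the required vote.

A: a majority of 843393 is 421697; 421,697 required, 421,456 in favor — not approved.
B: 4/5 of 597174 = 477739.20, rounded up to 477740; 477,740 required, 477,740 in favor — approved.
C: 3/4 of 1147827 = 860870.25, rounded up to 860871; 860,871 required, 861,007 in favor — approved.
D: 3/4 of 17983553 = 13487664.75, rounded up to 13487665; 13,487,665 required, 13,487,665 in favor — approved.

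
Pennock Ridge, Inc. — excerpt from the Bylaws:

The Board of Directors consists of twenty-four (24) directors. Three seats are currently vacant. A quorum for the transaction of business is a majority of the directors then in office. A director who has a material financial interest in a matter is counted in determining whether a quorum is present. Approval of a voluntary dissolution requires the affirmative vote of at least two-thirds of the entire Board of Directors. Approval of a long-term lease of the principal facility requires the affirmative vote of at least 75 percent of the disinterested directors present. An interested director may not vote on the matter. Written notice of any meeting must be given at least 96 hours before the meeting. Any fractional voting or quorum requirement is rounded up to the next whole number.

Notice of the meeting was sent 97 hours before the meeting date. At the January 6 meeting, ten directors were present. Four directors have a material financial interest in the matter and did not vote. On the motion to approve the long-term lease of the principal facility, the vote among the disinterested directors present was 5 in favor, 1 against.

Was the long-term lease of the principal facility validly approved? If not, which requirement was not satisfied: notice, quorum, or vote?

Notice: 97 hours given; 96 required (97 ≥ 96). Satisfied.
Quorum: 10 present (interested directors count toward quorum); quorum is 11. Not satisfied.
Vote: the long-term lease of the principal facility requires three-fourths of the disinterested directors present (10 − 4 = 6). 3/4 of 6 = 4.50, rounded up to 5, so 5 affirmative votes are needed; 5 voted in favor. Satisfied. (Moot — without a quorum no business can be validly transacted.)

Invalid — quorum requirement not satisfied.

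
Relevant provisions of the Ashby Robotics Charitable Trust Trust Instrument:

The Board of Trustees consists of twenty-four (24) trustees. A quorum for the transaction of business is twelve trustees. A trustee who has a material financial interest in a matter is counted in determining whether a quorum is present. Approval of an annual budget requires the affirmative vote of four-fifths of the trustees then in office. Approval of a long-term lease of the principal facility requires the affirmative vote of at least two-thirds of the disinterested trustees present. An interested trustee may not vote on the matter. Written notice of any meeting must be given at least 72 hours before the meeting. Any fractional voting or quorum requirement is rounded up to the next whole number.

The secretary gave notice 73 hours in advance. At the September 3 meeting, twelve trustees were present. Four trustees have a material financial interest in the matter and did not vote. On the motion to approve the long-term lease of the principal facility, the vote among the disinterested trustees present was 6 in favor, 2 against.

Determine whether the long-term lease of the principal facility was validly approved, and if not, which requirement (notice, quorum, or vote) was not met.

Notice: 73 hours given; 72 required (73 ≥ 72). Satisfied.
Quorum: 12 present (interested trustees count toward quorum); quorum is 12. Satisfied.
Vote: the long-term lease of the principal facility requires two-thirds of the disinterested trustees present (12 − 4 = 8). 2/3 of 8 = 5.33, rounded up to 6, so 6 affirmative votes are needed; 6 voted in favor. Satisfied.

Valid — all requirements satisfied.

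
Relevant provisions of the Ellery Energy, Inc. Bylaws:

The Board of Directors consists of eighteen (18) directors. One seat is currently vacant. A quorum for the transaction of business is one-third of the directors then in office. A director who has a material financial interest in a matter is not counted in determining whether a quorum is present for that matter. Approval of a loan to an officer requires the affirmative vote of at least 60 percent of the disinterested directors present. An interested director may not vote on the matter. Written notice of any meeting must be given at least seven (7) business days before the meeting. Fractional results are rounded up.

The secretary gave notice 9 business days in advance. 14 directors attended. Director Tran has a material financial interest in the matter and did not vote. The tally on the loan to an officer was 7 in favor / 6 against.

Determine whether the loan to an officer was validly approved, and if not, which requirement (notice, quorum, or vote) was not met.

Notice: 9 business days given; 7 required (9 ≥ 7). Satisfied.
Quorum: 14 present, but the 1 interested director does not count, leaving 13. Quorum is 6. Satisfied.
Vote: the loan to an officer requires three-fifths of the disinterested directors present (14 − 1 = 13). 3/5 of 13 = 7.80, rounded up to 8, so 8 affirmative votes are needed; 7 voted in favor. Not satisfied.

Invalid — vote requirement not satisfied.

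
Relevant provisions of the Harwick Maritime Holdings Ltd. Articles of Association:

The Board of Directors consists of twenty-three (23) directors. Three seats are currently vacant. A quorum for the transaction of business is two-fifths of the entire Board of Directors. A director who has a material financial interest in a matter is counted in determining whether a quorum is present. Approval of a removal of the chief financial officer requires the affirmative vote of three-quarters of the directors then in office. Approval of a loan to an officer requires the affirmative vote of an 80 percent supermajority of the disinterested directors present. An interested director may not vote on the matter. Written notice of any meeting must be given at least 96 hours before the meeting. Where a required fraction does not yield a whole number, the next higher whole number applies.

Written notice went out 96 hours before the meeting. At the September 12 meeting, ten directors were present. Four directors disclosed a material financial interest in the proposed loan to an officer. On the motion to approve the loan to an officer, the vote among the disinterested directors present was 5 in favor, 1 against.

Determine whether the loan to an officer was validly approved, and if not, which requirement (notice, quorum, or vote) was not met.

Notice: 96 hours given; 96 required (96 ≥ 96). Satisfied.
Quorum: 10 present (interested directors count toward quorum); quorum is 10. Satisfied.
Vote: the loan to an officer requires four-fifths of the disinterested directors present (10 − 4 = 6). 4/5 of 6 = 4.80, rounded up to 5, so 5 affirmative votes are needed; 5 voted in favor. Satisfied.

Valid — all requirements satisfied.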